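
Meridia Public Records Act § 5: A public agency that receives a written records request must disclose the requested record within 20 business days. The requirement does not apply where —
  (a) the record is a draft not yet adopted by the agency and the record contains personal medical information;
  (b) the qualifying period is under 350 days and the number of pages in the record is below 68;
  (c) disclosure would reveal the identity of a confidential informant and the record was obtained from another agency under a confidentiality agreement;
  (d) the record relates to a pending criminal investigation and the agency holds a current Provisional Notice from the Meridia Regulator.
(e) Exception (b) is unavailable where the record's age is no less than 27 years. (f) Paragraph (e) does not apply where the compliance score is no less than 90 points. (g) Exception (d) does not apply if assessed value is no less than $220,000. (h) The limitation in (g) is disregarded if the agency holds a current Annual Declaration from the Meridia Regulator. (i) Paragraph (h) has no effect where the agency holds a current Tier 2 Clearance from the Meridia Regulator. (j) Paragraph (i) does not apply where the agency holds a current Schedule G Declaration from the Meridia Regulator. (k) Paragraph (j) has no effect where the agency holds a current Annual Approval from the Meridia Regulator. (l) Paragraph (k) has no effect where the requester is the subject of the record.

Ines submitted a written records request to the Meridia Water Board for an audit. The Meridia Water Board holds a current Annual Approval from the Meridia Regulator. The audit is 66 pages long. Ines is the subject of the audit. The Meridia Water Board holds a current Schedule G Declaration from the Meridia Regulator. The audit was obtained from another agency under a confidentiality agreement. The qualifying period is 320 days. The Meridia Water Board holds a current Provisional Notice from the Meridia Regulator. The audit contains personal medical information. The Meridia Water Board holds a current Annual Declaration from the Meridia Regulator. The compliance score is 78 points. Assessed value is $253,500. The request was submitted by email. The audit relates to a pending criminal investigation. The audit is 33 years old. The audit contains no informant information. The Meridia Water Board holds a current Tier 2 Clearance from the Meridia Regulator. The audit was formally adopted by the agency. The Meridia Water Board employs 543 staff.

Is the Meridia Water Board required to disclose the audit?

No — exception (d) applies; the Meridia Water Board is not required to disclose the audit.

Exception (a) does not apply: the audit has been formally adopted.
Exception (b) is satisfied on its face — the qualifying period is 320 days, under the 350 days limit; the number of pages in the record is 66, below the 68 limit. Turning to paragraphs (e)–(f): (e) operates against (b): the record's age is 33 years, meeting the 27 years threshold. (f) is not engaged (the compliance score is 78 points, short of 90 points), so (e) stands. (b) is therefore removed.
Exception (c) does not apply: the audit contains no informant information.
Exception (d)'s conditions are all satisfied: the audit relates to a pending investigation; a current Provisional Notice is held. As to paragraphs (g)–(l): (g) applies (assessed value is $253,500, meeting the $220,000 threshold), but yields to (h): (h) operates against (g): a current Annual Declaration is held. (i) is triggered (a current Tier 2 Clearance is held), but is itself disapplied by (j): (j) is engaged — a current Schedule G Declaration is held. (k) would limit (j) — a current Annual Approval is held — but (l) sets (k) aside: (l) operates against (k): Ines is the subject of the audit. So (d) applies.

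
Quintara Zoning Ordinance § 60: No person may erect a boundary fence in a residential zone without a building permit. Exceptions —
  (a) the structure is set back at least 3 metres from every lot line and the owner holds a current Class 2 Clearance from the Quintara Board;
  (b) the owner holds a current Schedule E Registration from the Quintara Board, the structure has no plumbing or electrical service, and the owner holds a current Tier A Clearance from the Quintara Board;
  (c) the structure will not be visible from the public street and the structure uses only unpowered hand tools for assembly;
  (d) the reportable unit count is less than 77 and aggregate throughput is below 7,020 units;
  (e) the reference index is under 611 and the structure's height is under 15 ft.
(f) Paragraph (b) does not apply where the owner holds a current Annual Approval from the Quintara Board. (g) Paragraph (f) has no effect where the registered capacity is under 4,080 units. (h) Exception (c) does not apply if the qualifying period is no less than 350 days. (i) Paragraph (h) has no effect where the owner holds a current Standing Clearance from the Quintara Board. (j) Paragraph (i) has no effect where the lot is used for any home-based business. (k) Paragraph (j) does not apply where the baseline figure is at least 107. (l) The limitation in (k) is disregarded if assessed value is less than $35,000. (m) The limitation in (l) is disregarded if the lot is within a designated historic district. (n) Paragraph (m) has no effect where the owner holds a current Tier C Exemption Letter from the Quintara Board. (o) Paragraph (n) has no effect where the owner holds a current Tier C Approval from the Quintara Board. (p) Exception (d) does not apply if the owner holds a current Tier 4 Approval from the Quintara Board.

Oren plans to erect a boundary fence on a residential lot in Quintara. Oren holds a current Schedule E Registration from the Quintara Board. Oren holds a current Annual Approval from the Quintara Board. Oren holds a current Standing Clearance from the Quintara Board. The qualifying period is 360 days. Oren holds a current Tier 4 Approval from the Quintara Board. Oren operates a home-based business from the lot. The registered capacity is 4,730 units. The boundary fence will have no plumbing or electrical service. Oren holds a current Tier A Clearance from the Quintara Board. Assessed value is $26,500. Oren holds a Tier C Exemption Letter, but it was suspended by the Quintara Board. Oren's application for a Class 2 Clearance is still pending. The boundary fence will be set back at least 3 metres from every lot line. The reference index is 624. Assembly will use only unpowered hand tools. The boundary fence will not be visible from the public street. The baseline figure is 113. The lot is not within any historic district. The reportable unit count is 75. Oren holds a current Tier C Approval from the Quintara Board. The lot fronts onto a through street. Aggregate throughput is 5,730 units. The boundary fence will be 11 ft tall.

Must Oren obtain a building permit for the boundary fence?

Exception (a) does not apply: there is no Class 2 Clearance in force.
Exception (b) is satisfied on its face — a current Schedule E Registration is held; there is no plumbing or electrical service; a current Tier A Clearance is held. Turning to paragraphs (f)–(g): (f) applies — a current Annual Approval is held. (g), which would lift (f), does not operate here — the registered capacity is 4,730 units, not under 4,080 units. Exception (b) does not apply.
All of (c)'s requirements are met (the structure will not be visible from the street; assembly uses only hand tools). Turning to paragraphs (h)–(o): (h) operates against (c): the qualifying period is 360 days, meeting the 350 days threshold. (i) would limit (h) — a current Standing Clearance is held — but (j) sets (i) aside: (j) is engaged — a home-based business operates on the lot. (k) operates (the baseline figure is 113, meeting the 107 threshold), but yields to (l): (l) operates against (k): assessed value is $26,500, less than the $35,000 limit. (m), which would lift (l), does not operate here — the lot is not in a historic district. (c) is therefore removed.
Exception (d)'s conditions are all satisfied: the reportable unit count is 75, less than the 77 limit; aggregate throughput is 5,730 units, below the 7,020 units limit. But applying paragraph (p): (p) operates against (d): a current Tier 4 Approval is held. Exception (d) does not apply.
Exception (e) requires that the reference index is under 611; but the reference index is 624, not under 611, so (e) is unavailable.
No exception displaces § 60.

Yes — Oren must obtain a building permit.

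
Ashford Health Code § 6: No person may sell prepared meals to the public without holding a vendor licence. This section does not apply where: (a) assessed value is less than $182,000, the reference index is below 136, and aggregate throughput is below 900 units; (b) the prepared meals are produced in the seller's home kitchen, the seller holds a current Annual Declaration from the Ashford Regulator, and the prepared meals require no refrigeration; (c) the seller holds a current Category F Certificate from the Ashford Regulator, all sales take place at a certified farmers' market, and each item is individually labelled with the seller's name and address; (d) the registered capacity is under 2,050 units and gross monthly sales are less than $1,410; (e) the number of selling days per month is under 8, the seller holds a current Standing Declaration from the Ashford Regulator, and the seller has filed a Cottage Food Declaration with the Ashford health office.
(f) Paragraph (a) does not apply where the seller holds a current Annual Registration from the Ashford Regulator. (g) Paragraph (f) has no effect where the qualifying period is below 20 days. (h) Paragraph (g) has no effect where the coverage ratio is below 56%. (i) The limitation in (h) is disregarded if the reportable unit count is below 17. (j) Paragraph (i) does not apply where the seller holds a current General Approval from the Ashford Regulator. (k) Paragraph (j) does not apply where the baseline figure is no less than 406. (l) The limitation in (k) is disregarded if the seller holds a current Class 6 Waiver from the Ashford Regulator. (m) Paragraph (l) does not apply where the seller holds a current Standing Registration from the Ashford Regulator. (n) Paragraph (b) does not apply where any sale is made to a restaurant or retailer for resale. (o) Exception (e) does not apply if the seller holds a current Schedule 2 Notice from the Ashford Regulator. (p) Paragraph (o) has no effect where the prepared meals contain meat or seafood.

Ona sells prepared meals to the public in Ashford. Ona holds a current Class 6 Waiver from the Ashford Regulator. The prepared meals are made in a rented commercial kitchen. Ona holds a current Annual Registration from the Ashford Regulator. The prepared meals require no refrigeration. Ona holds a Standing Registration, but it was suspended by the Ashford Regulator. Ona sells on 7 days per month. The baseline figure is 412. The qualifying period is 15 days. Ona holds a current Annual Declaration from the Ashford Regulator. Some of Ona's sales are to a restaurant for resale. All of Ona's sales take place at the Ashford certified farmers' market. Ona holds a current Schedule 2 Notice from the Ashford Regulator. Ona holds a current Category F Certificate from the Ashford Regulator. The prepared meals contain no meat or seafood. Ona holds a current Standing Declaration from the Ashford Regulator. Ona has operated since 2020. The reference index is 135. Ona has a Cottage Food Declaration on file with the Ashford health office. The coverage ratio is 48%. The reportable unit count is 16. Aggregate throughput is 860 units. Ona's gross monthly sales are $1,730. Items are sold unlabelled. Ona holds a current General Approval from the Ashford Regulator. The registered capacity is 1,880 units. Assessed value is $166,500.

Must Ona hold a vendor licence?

Yes — Ona must hold a vendor licence.

Exception (a)'s conditions are all satisfied: assessed value is $166,500, less than the $182,000 limit; the reference index is 135, below the 136 limit; aggregate throughput is 860 units, below the 900 units limit. However, paragraphs (f)–(m) must be considered: (f) operates against (a): a current Annual Registration is held. (g) would limit (f) — the qualifying period is 15 days, below the 20 days limit — but (h) sets (g) aside: (h) operates against (g): the coverage ratio is 48%, below the 56% limit. (i) would limit (h) — the reportable unit count is 16, below the 17 limit — but (j) sets (i) aside: (j) operates against (i): a current General Approval is held. (k) is engaged (the baseline figure is 412, meeting the 406 threshold), but is displaced by (l): (l) operates against (k): a current Class 6 Waiver is held. (m) is not engaged (no current Standing Registration is held), so (l) stands. (a) is therefore removed.
Exception (b) does not apply: the prepared meals are made in a commercial kitchen, not a home kitchen.
Exception (c) does not apply: items are sold unlabelled.
Exception (d) requires that gross monthly sales are less than $1,410; but gross monthly sales are $1,730, not less than $1,410, so (d) is unavailable.
Exception (e) is satisfied on its face — the number of selling days per month is 7, under the 8 limit; a current Standing Declaration is held; a Cottage Food Declaration is on file. Turning to paragraphs (o)–(p): (o) operates against (e): a current Schedule 2 Notice is held. (p), which would lift (o), does not operate here — the prepared meals contain no meat or seafood. Exception (e) does not apply.
None of the exceptions is available; § 6 applies in full.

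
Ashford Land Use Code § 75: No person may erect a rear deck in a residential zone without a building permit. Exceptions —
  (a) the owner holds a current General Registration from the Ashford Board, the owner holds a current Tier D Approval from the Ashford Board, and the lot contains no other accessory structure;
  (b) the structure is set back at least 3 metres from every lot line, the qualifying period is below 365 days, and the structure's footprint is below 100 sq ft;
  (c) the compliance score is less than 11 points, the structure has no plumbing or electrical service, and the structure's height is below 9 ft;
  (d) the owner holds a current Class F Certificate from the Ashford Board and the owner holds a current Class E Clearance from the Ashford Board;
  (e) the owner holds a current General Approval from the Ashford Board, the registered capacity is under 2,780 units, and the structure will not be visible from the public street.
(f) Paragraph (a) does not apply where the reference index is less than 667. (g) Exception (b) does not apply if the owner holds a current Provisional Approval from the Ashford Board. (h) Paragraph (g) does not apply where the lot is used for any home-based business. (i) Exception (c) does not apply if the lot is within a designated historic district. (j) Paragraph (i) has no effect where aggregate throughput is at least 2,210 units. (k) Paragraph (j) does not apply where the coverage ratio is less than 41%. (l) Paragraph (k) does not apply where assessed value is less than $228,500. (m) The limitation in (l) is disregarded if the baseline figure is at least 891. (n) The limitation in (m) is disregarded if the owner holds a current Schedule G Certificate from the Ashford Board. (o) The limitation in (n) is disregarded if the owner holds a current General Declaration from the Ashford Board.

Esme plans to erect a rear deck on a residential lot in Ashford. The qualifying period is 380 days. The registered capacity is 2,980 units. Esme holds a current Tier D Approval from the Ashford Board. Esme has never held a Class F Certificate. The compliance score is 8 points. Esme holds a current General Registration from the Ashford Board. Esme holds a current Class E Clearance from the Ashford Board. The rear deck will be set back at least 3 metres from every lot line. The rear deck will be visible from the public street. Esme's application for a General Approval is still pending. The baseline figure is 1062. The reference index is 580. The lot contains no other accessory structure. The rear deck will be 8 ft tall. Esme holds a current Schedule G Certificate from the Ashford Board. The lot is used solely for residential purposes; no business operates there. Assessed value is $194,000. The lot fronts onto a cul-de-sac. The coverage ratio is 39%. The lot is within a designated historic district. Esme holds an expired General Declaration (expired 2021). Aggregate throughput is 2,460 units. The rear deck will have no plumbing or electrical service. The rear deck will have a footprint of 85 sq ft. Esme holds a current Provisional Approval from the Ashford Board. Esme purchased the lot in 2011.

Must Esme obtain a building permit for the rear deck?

No — exception (c) applies; Esme does not need a building permit.

Exception (a) is satisfied on its face — a current General Registration is held; a current Tier D Approval is held; the lot has no other accessory structure. However, paragraph (f) must be considered: (f) applies — the reference index is 580, less than the 667 limit. So (a) is unavailable.
Exception (b) requires that the qualifying period is below 365 days; but the qualifying period is 380 days, not below 365 days, so (b) is unavailable.
All of (c)'s requirements are met (the compliance score is 8 points, less than the 11 points limit; there is no plumbing or electrical service; the structure's height is 8 ft, below the 9 ft limit). Considering the limiting provisions: (i) would limit (c) — the lot is in a historic district — but (j) sets (i) aside: (j) operates against (i): aggregate throughput is 2,460 units, meeting the 2,210 units threshold. (k) would limit (j) — the coverage ratio is 39%, less than the 41% limit — but (l) sets (k) aside: (l) operates against (k): assessed value is $194,000, less than the $228,500 limit. (m) would limit (l) — the baseline figure is 1,062, meeting the 891 threshold — but (n) sets (m) aside: (n) operates — a current Schedule G Certificate is held. (o), which would lift (n), does not operate here — the General Declaration is not current. (c) remains available.
Exception (d) requires that the owner holds a current Class F Certificate from the Ashford Board; but there is no Class F Certificate in force, so (d) is unavailable.
Exception (e) requires that the owner holds a current General Approval from the Ashford Board; but no current General Approval is held, so (e) is unavailable.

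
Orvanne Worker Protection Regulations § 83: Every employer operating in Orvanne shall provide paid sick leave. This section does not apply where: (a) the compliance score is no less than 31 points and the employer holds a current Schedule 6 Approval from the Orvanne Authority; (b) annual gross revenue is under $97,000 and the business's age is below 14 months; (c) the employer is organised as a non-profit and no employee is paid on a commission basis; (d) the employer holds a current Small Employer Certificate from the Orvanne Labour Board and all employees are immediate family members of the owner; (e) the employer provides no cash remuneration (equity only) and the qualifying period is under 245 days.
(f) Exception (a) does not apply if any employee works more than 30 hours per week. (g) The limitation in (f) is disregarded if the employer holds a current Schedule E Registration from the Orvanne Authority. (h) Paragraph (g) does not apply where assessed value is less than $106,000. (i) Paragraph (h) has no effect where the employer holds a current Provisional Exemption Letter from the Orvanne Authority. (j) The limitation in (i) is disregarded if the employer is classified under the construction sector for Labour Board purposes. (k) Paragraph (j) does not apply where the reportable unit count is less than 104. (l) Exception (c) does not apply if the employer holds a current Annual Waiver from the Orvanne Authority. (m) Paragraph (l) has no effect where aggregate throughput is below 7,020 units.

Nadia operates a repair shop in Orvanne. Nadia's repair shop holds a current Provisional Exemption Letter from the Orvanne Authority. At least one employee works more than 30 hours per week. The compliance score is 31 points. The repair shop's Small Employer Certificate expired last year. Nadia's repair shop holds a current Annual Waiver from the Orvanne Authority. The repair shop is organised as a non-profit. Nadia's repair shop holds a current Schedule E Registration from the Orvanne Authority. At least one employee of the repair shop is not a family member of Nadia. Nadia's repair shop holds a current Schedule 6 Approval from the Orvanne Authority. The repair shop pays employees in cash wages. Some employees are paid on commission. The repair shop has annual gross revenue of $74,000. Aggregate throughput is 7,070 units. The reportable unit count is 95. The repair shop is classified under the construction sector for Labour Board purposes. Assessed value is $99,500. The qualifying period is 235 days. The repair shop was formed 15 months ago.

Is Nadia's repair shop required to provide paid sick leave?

Exception (a)'s conditions are all satisfied: the compliance score is 31 points, meeting the 31 points threshold; a current Schedule 6 Approval is held. Applying paragraphs (f)–(k): (f) would limit (a) — at least one employee exceeds 30 hours/week — but (g) sets (f) aside: (g) is triggered — a current Schedule E Registration is held. (h) is triggered (assessed value is $99,500, less than the $106,000 limit), but is itself disapplied by (i): (i) operates against (h): a current Provisional Exemption Letter is held. (j) applies (the repair shop is classified under the construction sector), but is displaced by (k): (k) operates against (j): the reportable unit count is 95, less than the 104 limit. Exception (a) stands.
Exception (b) requires that the business's age is below 14 months; but the business's age is 15 months, not below 14 months, so (b) is unavailable.
Exception (c) fails — some employees are paid on commission.
Exception (d) does not apply: the Small Employer Certificate has expired.
Exception (e) does not apply: employees are paid cash wages.

No — exception (a) applies; Nadia's repair shop is not required to provide paid sick leave.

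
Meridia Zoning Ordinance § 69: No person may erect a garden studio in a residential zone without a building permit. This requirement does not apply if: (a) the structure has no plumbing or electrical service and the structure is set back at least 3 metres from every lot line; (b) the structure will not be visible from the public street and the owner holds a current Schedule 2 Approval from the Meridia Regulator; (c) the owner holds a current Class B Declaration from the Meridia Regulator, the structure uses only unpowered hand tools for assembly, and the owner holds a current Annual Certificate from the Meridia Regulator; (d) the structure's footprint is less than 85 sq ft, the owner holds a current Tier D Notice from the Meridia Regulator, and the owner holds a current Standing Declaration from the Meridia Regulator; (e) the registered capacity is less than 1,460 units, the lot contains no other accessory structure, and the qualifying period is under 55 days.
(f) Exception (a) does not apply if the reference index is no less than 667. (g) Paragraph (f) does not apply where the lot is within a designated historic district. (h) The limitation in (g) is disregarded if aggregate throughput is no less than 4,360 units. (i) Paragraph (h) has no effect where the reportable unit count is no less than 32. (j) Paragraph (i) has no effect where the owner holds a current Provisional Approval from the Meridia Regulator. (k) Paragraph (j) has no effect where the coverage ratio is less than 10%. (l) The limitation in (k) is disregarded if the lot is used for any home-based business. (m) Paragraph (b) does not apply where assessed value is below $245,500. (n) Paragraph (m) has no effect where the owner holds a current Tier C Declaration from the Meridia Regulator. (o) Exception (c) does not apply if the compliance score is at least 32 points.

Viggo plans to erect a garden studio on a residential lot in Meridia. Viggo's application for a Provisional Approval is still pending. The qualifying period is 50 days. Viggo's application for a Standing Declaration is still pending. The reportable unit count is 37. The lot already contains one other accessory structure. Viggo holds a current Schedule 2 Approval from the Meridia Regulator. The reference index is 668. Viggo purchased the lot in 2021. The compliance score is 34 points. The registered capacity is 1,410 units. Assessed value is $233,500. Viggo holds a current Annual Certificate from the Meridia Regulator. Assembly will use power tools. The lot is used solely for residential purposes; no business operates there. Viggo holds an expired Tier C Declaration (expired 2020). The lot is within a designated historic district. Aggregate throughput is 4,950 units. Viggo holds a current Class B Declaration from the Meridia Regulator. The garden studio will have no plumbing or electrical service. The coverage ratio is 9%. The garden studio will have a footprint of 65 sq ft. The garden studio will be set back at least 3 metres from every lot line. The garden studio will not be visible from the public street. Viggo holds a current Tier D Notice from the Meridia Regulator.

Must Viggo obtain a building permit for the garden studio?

Exception (a)'s conditions are all satisfied: there is no plumbing or electrical service; the setback is at least 3 m on every side. Under paragraphs (f)–(l): (f) is engaged (the reference index is 668, meeting the 667 threshold), but yields to (g): (g) operates against (f): the lot is in a historic district. (h) is engaged (aggregate throughput is 4,950 units, meeting the 4,360 units threshold), but yields to (i): (i) operates against (h): the reportable unit count is 37, meeting the 32 threshold. (j), which would lift (i), does not operate here — there is no Provisional Approval in force. (a) remains available.
Exception (b): the structure will not be visible from the street; a current Schedule 2 Approval is held — every condition holds. But applying paragraphs (m)–(n): (m) operates against (b): assessed value is $233,500, below the $245,500 limit. (n), which would lift (m), is not triggered — the Tier C Declaration is not current. (b) is therefore removed.
Exception (c) requires that the structure uses only unpowered hand tools for assembly; but assembly uses power tools, so (c) is unavailable.
Exception (d) does not apply: the Standing Declaration is not current.
Exception (e) requires that the lot contains no other accessory structure; but the lot already has another accessory structure, so (e) is unavailable.

No — exception (a) applies; Viggo does not need a building permit.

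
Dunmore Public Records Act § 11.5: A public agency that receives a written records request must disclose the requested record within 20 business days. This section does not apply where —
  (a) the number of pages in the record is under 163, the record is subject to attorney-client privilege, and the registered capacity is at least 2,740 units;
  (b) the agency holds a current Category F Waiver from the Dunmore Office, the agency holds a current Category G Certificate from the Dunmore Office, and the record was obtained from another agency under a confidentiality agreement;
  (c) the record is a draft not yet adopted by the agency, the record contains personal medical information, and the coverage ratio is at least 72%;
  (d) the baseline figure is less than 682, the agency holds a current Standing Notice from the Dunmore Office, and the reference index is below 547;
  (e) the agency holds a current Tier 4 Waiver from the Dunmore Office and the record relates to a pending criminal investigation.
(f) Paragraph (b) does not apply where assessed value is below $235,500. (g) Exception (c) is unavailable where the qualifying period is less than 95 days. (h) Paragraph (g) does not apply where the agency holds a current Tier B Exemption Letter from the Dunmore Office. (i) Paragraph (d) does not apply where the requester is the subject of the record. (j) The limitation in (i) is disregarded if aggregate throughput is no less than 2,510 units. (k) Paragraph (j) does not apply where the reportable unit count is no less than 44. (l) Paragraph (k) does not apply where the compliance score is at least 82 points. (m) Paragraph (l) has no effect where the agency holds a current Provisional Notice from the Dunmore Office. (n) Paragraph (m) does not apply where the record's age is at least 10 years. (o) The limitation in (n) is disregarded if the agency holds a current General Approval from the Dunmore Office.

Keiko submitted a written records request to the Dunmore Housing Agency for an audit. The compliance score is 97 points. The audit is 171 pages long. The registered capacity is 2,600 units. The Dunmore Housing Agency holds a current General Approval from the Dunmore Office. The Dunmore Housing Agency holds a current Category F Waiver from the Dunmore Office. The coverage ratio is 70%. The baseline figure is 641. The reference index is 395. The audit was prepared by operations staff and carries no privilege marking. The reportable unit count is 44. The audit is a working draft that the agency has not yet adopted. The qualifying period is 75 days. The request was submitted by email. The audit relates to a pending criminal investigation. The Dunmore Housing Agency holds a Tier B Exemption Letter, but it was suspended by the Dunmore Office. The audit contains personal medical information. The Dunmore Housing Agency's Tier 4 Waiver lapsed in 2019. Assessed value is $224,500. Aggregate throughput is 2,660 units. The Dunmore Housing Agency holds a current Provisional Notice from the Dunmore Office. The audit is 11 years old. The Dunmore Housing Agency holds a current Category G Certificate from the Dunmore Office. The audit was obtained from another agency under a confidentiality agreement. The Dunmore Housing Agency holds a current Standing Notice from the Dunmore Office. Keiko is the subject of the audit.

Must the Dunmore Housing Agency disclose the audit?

Exception (a) does not apply: the number of pages in the record is 171, not under 163.
All of (b)'s requirements are met (a current Category F Waiver is held; a current Category G Certificate is held; the audit was obtained under a confidentiality agreement). But applying paragraph (f): (f) applies — assessed value is $224,500, below the $235,500 limit. So (b) is unavailable.
Exception (c) fails — the coverage ratio is 70%, short of 72%.
All of (d)'s requirements are met (the baseline figure is 641, less than the 682 limit; a current Standing Notice is held; the reference index is 395, below the 547 limit). Turning to paragraphs (i)–(o): (i) is engaged — Keiko is the subject of the audit. (j) would limit (i) — aggregate throughput is 2,660 units, meeting the 2,510 units threshold — but (k) sets (j) aside: (k) is engaged — the reportable unit count is 44, meeting the 44 threshold. (l) applies (the compliance score is 97 points, meeting the 82 points threshold), but is overridden by (m): (m) operates — a current Provisional Notice is held. (n) would limit (m) — the record's age is 11 years, meeting the 10 years threshold — but (o) sets (n) aside: (o) is engaged — a current General Approval is held. Exception (d) does not apply.
Exception (e) requires that the agency holds a current Tier 4 Waiver from the Dunmore Office; but no current Tier 4 Waiver is held, so (e) is unavailable.
Every exception is unavailable, so the rule governs.

Yes — the Dunmore Housing Agency must disclose the audit.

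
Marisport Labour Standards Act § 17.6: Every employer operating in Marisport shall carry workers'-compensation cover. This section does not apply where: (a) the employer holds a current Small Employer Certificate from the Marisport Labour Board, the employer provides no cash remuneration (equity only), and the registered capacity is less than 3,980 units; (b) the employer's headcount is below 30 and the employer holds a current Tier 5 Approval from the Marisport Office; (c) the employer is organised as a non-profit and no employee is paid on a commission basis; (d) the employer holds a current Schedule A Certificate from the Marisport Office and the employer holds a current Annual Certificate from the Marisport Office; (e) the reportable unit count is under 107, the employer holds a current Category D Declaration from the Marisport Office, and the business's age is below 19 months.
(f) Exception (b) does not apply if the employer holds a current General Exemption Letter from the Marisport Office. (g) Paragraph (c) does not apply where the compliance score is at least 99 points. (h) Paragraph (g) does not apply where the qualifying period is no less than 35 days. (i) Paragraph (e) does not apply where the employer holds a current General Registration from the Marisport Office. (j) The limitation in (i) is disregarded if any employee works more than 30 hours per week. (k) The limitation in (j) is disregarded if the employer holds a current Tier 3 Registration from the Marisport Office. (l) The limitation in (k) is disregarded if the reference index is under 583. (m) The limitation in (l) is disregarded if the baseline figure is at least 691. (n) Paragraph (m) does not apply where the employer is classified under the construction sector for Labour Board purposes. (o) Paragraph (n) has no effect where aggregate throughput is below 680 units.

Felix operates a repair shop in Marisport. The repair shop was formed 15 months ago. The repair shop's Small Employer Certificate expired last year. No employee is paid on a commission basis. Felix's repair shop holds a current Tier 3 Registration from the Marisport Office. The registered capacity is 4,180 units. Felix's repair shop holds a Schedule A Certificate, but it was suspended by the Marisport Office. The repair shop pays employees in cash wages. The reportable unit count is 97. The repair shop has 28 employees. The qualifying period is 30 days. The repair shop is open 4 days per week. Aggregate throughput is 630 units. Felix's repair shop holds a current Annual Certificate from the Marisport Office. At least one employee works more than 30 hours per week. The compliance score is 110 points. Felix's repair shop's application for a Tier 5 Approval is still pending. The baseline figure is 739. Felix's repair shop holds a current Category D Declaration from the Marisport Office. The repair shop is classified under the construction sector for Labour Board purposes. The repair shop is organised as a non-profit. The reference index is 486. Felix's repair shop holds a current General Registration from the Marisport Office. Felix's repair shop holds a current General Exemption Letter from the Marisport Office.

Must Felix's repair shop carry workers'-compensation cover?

Exception (a) fails — the Small Employer Certificate has expired.
Exception (b) fails — there is no Tier 5 Approval in force.
Exception (c)'s conditions are all satisfied: the employer is a non-profit; no employee is paid on commission. But: (g) is triggered — the compliance score is 110 points, meeting the 99 points threshold. (h) does not operate here (the qualifying period is 30 days, short of 35 days), so (g) stands. (c) is therefore removed.
Exception (d) fails — no current Schedule A Certificate is held.
All of (e)'s requirements are met (the reportable unit count is 97, under the 107 limit; a current Category D Declaration is held; the business's age is 15 months, below the 19 months limit). But applying paragraphs (i)–(o): (i) operates against (e): a current General Registration is held. (j) operates (at least one employee exceeds 30 hours/week), but is set aside by (k): (k) operates against (j): a current Tier 3 Registration is held. (l) would limit (k) — the reference index is 486, under the 583 limit — but (m) sets (l) aside: (m) operates against (l): the baseline figure is 739, meeting the 691 threshold. (n) applies (the repair shop is classified under the construction sector), but is set aside by (o): (o) operates against (n): aggregate throughput is 630 units, below the 680 units limit. So (e) is unavailable.
No exception displaces § 17.6.

Yes — Felix's repair shop must carry workers'-compensation cover.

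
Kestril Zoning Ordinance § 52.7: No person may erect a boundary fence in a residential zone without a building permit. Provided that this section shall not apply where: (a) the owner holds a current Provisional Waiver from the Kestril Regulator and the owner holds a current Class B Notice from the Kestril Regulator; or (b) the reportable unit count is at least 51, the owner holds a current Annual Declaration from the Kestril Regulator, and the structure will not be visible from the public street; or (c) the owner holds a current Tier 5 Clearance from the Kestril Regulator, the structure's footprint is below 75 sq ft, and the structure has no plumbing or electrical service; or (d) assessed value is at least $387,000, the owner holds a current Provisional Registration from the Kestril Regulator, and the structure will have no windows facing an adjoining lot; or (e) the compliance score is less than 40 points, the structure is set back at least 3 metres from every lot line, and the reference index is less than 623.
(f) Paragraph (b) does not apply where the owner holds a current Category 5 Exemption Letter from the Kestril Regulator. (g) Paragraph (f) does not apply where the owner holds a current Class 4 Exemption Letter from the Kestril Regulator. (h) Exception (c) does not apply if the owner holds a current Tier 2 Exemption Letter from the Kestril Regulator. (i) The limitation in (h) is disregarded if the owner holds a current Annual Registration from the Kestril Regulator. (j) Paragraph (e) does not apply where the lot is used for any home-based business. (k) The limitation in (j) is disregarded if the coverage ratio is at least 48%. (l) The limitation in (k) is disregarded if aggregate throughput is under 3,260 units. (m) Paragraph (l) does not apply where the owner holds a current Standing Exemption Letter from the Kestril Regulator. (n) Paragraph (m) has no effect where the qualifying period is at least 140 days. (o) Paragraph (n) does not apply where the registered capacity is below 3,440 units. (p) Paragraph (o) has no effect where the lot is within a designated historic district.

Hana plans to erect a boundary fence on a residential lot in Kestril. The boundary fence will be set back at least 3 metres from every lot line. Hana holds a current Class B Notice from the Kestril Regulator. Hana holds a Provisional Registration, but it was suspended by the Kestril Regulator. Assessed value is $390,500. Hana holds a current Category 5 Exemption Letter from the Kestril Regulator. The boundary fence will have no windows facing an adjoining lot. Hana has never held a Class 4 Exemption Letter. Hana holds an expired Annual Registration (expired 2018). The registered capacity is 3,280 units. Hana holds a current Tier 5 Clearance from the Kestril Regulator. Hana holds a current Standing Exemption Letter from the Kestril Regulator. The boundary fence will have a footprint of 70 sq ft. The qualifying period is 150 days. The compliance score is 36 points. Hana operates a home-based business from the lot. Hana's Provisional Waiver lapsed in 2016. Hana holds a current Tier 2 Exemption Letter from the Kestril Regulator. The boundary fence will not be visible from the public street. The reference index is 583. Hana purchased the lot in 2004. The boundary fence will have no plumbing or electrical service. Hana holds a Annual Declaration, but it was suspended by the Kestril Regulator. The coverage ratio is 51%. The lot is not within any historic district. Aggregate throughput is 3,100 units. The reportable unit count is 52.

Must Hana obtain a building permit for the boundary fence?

Exception (a) requires that the owner holds a current Provisional Waiver from the Kestril Regulator; but no current Provisional Waiver is held, so (a) is unavailable.
Exception (b) requires that the owner holds a current Annual Declaration from the Kestril Regulator; but the Annual Declaration is not current, so (b) is unavailable.
All of (c)'s requirements are met (a current Tier 5 Clearance is held; the structure's footprint is 70 sq ft, below the 75 sq ft limit; there is no plumbing or electrical service). But: (h) is engaged — a current Tier 2 Exemption Letter is held. (i) is not triggered (the Annual Registration is not current), so (h) stands. (c) is therefore removed.
Exception (d) requires that the owner holds a current Provisional Registration from the Kestril Regulator; but the Provisional Registration is not current, so (d) is unavailable.
Exception (e): the compliance score is 36 points, less than the 40 points limit; the setback is at least 3 m on every side; the reference index is 583, less than the 623 limit — every condition holds. Under paragraphs (j)–(p): (j) would limit (e) — a home-based business operates on the lot — but (k) sets (j) aside: (k) operates against (j): the coverage ratio is 51%, meeting the 48% threshold. (l) applies (aggregate throughput is 3,100 units, under the 3,260 units limit), but is overridden by (m): (m) is triggered — a current Standing Exemption Letter is held. (n) would limit (m) — the qualifying period is 150 days, meeting the 140 days threshold — but (o) sets (n) aside: (o) is triggered — the registered capacity is 3,280 units, below the 3,440 units limit. (p) is inapplicable (the lot is not in a historic district), so (o) stands. Exception (e) stands.

No — exception (e) applies; Hana does not need a building permit.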